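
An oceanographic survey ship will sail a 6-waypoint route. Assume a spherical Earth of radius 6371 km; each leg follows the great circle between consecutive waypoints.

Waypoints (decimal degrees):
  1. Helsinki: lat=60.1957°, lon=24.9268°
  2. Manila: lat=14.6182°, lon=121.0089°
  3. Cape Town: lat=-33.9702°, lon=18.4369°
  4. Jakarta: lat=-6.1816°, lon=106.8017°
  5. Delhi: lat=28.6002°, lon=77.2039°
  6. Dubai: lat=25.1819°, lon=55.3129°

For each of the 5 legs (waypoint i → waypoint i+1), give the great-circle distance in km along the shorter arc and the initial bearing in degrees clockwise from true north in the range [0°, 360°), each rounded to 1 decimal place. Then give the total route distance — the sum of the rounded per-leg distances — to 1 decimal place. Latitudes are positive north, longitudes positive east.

Leg 1: φ1=1.0506132, φ2=0.2551357, Δφ=-0.7954774, Δλ=1.6769490 rad; a=sin²(Δφ/2)+cosφ1·cosφ2·sin²(Δλ/2)=0.4159819197; c=2·atan2(√a, √(1-a))=1.401959164; dist=6371·c=8931.882 ≈ 8931.9 km; running total=8931.9 km
Leg 1 bearing: y=sinΔλ·cosφ2=0.96218236, x=cosφ1·sinφ2-sinφ1·cosφ2·cosΔλ=0.21440372; θ=atan2(y, x)=77.4380° ≈ 77.4°
Leg 2: φ1=0.2551357, φ2=-0.5928918, Δφ=-0.8480276, Δλ=-1.7902191 rad; a=sin²(Δφ/2)+cosφ1·cosφ2·sin²(Δλ/2)=0.6578458779; c=2·atan2(√a, √(1-a))=1.891981930; dist=6371·c=12053.817 ≈ 12053.8 km; running total=20985.7 km
Leg 2 bearing: y=sinΔλ·cosφ2=-0.80944370, x=cosφ1·sinφ2-sinφ1·cosφ2·cosΔλ=-0.49511575; θ=atan2(y, x)=-121.4530° <0 so +360° → 238.5470° ≈ 238.5°
Leg 3: φ1=-0.5928918, φ2=-0.1078893, Δφ=0.4850026, Δλ=1.5422567 rad; a=sin²(Δφ/2)+cosφ1·cosφ2·sin²(Δλ/2)=0.4581522968; c=2·atan2(√a, √(1-a))=1.487002898; dist=6371·c=9473.695 ≈ 9473.7 km; running total=30459.4 km
Leg 3 bearing: y=sinΔλ·cosφ2=0.99378074, x=cosφ1·sinφ2-sinφ1·cosφ2·cosΔλ=-0.07345017; θ=atan2(y, x)=94.2270° ≈ 94.2°
Leg 4: φ1=-0.1078893, φ2=0.4991677, Δφ=0.6070569, Δλ=-0.5165791 rad; a=sin²(Δφ/2)+cosφ1·cosφ2·sin²(Δλ/2)=0.1462838912; c=2·atan2(√a, √(1-a))=0.784937821; dist=6371·c=5000.839 ≈ 5000.8 km; running total=35460.2 km
Leg 4 bearing: y=sinΔλ·cosφ2=-0.43364241, x=cosφ1·sinφ2-sinφ1·cosφ2·cosΔλ=0.55811640; θ=atan2(y, x)=-37.8463° <0 so +360° → 322.1537° ≈ 322.2°
Leg 5: φ1=0.4991677, φ2=0.4395071, Δφ=-0.0596606, Δλ=-0.3820700 rad; a=sin²(Δφ/2)+cosφ1·cosφ2·sin²(Δλ/2)=0.0295347774; c=2·atan2(√a, √(1-a))=0.345428511; dist=6371·c=2200.725 ≈ 2200.7 km; running total=37660.9 km
Leg 5 bearing: y=sinΔλ·cosφ2=-0.33740769, x=cosφ1·sinφ2-sinφ1·cosφ2·cosΔλ=-0.02838921; θ=atan2(y, x)=-94.8095° <0 so +360° → 265.1905° ≈ 265.2°

Leg 1: dist=8931.9 km, bearing=77.4°
Leg 2: dist=12053.8 km, bearing=238.5°
Leg 3: dist=9473.7 km, bearing=94.2°
Leg 4: dist=5000.8 km, bearing=322.2°
Leg 5: dist=2200.7 km, bearing=265.2°
Total: 37660.9 km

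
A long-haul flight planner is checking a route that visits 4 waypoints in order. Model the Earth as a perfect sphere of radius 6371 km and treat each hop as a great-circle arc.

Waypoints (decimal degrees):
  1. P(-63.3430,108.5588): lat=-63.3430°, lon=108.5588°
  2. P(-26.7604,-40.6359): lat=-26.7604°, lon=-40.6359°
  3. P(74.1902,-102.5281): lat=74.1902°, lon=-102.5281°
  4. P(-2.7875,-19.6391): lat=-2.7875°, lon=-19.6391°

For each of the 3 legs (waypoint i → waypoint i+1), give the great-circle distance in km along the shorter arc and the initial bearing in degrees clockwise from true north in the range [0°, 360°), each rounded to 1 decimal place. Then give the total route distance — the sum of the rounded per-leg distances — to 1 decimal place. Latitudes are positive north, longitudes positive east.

Leg 1: φ1=-1.1055439, φ2=-0.4670571, Δφ=0.6384868, Δλ=-2.6039387 rad; a=sin²(Δφ/2)+cosφ1·cosφ2·sin²(Δλ/2)=0.4708380621; c=2·atan2(√a, √(1-a))=1.512439334; dist=6371·c=9635.751 ≈ 9635.8 km; running total=9635.8 km
Leg 1 bearing: y=sinΔλ·cosφ2=-0.45727260, x=cosφ1·sinφ2-sinφ1·cosφ2·cosΔλ=-0.88741202; θ=atan2(y, x)=-152.7385° <0 so +360° → 207.2615° ≈ 207.3°
Leg 2: φ1=-0.4670571, φ2=1.2948633, Δφ=1.7619204, Δλ=-1.0802227 rad; a=sin²(Δφ/2)+cosφ1·cosφ2·sin²(Δλ/2)=0.6593088878; c=2·atan2(√a, √(1-a))=1.895067234; dist=6371·c=12073.473 ≈ 12073.5 km; running total=21709.3 km
Leg 2 bearing: y=sinΔλ·cosφ2=-0.24031343, x=cosφ1·sinφ2-sinφ1·cosφ2·cosΔλ=0.91691448; θ=atan2(y, x)=-14.6863° <0 so +360° → 345.3137° ≈ 345.3°
Leg 3: φ1=1.2948633, φ2=-0.0486511, Δφ=-1.3435143, Δλ=1.4466860 rad; a=sin²(Δφ/2)+cosφ1·cosφ2·sin²(Δλ/2)=0.5065528039; c=2·atan2(√a, √(1-a))=1.583902310; dist=6371·c=10091.042 ≈ 10091.0 km; running total=31800.3 km
Leg 3 bearing: y=sinΔλ·cosφ2=0.99113406, x=cosφ1·sinφ2-sinφ1·cosφ2·cosΔλ=-0.13221768; θ=atan2(y, x)=97.5984° ≈ 97.6°

Leg 1: dist=9635.8 km, bearing=207.3°
Leg 2: dist=12073.5 km, bearing=345.3°
Leg 3: dist=10091.0 km, bearing=97.6°
Total: 31800.3 km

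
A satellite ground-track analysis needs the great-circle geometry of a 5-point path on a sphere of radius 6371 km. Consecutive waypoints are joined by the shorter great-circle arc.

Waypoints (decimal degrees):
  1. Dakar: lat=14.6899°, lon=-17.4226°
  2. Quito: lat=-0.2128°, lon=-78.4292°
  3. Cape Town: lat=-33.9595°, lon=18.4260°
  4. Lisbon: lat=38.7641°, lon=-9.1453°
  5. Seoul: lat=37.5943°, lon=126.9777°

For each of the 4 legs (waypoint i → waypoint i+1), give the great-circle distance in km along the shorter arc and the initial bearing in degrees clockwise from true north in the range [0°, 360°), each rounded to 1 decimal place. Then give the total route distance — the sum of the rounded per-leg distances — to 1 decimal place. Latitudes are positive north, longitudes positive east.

Leg 1: dist=6905.3 km, bearing=261.8°
Leg 2: dist=10626.0 km, bearing=124.2°
Leg 3: dist=8571.3 km, bearing=338.3°
Leg 4: dist=10411.5 km, bearing=33.4°
Total: 36514.1 km

Leg 1: φ1=0.2563871, φ2=-0.0037141, Δφ=-0.2601012, Δλ=-1.0647660 rad; a=sin²(Δφ/2)+cosφ1·cosφ2·sin²(Δλ/2)=0.2660400692; c=2·atan2(√a, √(1-a))=1.083860727; dist=6371·c=6905.277 ≈ 6905.3 km; running total=6905.3 km
Leg 1 bearing: y=sinΔλ·cosφ2=-0.87466951, x=cosφ1·sinφ2-sinφ1·cosφ2·cosΔλ=-0.12650788; θ=atan2(y, x)=-98.2299° <0 so +360° → 261.7701° ≈ 261.8°
Leg 2: φ1=-0.0037141, φ2=-0.5927051, Δφ=-0.5889910, Δλ=1.6904421 rad; a=sin²(Δφ/2)+cosφ1·cosφ2·sin²(Δλ/2)=0.5484630823; c=2·atan2(√a, √(1-a))=1.667874902; dist=6371·c=10626.031 ≈ 10626.0 km; running total=17531.3 km
Leg 2 bearing: y=sinΔλ·cosφ2=0.82350300, x=cosφ1·sinφ2-sinφ1·cosφ2·cosΔλ=-0.55897060; θ=atan2(y, x)=124.1676° ≈ 124.2°
Leg 3: φ1=-0.5927051, φ2=0.6765612, Δφ=1.2692663, Δλ=-0.4812100 rad; a=sin²(Δφ/2)+cosφ1·cosφ2·sin²(Δλ/2)=0.3882321992; c=2·atan2(√a, √(1-a))=1.345355966; dist=6371·c=8571.263 ≈ 8571.3 km; running total=26102.6 km
Leg 3 bearing: y=sinΔλ·cosφ2=-0.36089984, x=cosφ1·sinφ2-sinφ1·cosφ2·cosΔλ=0.90541876; θ=atan2(y, x)=-21.7322° <0 so +360° → 338.2678° ≈ 338.3°
Leg 4: φ1=0.6765612, φ2=0.6561443, Δφ=-0.0204169, Δλ=2.3757945 rad; a=sin²(Δφ/2)+cosφ1·cosφ2·sin²(Δλ/2)=0.5316853325; c=2·atan2(√a, √(1-a))=1.634209483; dist=6371·c=10411.549 ≈ 10411.5 km; running total=36514.1 km
Leg 4 bearing: y=sinΔλ·cosφ2=0.54918794, x=cosφ1·sinφ2-sinφ1·cosφ2·cosΔλ=0.83329272; θ=atan2(y, x)=33.3872° ≈ 33.4°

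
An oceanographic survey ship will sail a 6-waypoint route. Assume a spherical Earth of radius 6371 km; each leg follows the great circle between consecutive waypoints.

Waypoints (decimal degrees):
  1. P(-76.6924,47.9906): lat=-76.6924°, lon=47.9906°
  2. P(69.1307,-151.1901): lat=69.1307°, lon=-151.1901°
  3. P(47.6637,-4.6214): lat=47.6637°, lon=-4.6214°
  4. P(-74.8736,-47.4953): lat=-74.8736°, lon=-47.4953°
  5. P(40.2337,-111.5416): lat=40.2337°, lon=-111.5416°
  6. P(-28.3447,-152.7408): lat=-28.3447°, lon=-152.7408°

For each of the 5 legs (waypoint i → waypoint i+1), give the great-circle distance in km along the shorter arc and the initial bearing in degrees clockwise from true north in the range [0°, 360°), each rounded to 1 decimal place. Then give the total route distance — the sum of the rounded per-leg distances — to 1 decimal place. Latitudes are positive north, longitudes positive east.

Leg 1: dist=18976.9 km, bearing=133.8°
Leg 2: dist=6741.5 km, bearing=25.2°
Leg 3: dist=13987.1 km, bearing=192.6°
Leg 4: dist=13614.2 km, bearing=305.6°
Leg 5: dist=8731.9 km, bearing=216.3°
Total: 62051.6 km

Leg 1: φ1=-1.3385349, φ2=1.2065583, Δφ=2.5450932, Δλ=-3.4763590 rad; a=sin²(Δφ/2)+cosφ1·cosφ2·sin²(Δλ/2)=0.9933758815; c=2·atan2(√a, √(1-a))=2.978635031; dist=6371·c=18976.884 ≈ 18976.9 km; running total=18976.9 km
Leg 1 bearing: y=sinΔλ·cosφ2=0.11704126, x=cosφ1·sinφ2-sinφ1·cosφ2·cosΔλ=-0.11234901; θ=atan2(y, x)=133.8282° ≈ 133.8°
Leg 2: φ1=1.2065583, φ2=0.8318885, Δφ=-0.3746698, Δλ=2.5581064 rad; a=sin²(Δφ/2)+cosφ1·cosφ2·sin²(Δλ/2)=0.2547571852; c=2·atan2(√a, √(1-a))=1.058149395; dist=6371·c=6741.470 ≈ 6741.5 km; running total=25718.4 km
Leg 2 bearing: y=sinΔλ·cosφ2=0.37104540, x=cosφ1·sinφ2-sinφ1·cosφ2·cosΔλ=0.78851072; θ=atan2(y, x)=25.2000° ≈ 25.2°
Leg 3: φ1=0.8318885, φ2=-1.3067908, Δφ=-2.1386793, Δλ=-0.7482907 rad; a=sin²(Δφ/2)+cosφ1·cosφ2·sin²(Δλ/2)=0.7923990788; c=2·atan2(√a, √(1-a))=2.195427536; dist=6371·c=13987.069 ≈ 13987.1 km; running total=39705.5 km
Leg 3 bearing: y=sinΔλ·cosφ2=-0.17754656, x=cosφ1·sinφ2-sinφ1·cosφ2·cosΔλ=-0.79151016; θ=atan2(y, x)=-167.3570° <0 so +360° → 192.6430° ≈ 192.6°
Leg 4: φ1=-1.3067908, φ2=0.7022105, Δφ=2.0090014, Δλ=-1.1178188 rad; a=sin²(Δφ/2)+cosφ1·cosφ2·sin²(Δλ/2)=0.7681716323; c=2·atan2(√a, √(1-a))=2.136894817; dist=6371·c=13614.157 ≈ 13614.2 km; running total=53319.7 km
Leg 4 bearing: y=sinΔλ·cosφ2=-0.68642419, x=cosφ1·sinφ2-sinφ1·cosφ2·cosΔλ=0.49107813; θ=atan2(y, x)=-54.4195° <0 so +360° → 305.5805° ≈ 305.6°
Leg 5: φ1=0.7022105, φ2=-0.4947083, Δφ=-1.1969189, Δλ=-0.7190617 rad; a=sin²(Δφ/2)+cosφ1·cosφ2·sin²(Δλ/2)=0.4005577765; c=2·atan2(√a, √(1-a))=1.370576830; dist=6371·c=8731.945 ≈ 8731.9 km; running total=62051.6 km
Leg 5 bearing: y=sinΔλ·cosφ2=-0.57970810, x=cosφ1·sinφ2-sinφ1·cosφ2·cosΔλ=-0.79017940; θ=atan2(y, x)=-143.7347° <0 so +360° → 216.2653° ≈ 216.3°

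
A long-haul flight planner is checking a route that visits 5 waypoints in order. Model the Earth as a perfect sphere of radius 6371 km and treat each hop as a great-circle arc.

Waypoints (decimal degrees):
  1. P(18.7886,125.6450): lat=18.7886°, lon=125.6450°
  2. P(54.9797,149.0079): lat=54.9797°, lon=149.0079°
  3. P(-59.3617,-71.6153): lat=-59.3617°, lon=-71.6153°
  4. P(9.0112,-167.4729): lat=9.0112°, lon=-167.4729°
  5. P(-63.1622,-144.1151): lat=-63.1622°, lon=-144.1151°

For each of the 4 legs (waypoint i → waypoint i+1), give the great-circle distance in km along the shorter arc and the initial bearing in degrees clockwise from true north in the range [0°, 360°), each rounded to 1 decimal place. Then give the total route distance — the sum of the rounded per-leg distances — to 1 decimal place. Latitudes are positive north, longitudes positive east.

Leg 1: φ1=0.3279229, φ2=0.9595768, Δφ=0.6316539, Δλ=0.4077595 rad; a=sin²(Δφ/2)+cosφ1·cosφ2·sin²(Δλ/2)=0.1187456042; c=2·atan2(√a, √(1-a))=0.703614314; dist=6371·c=4482.727 ≈ 4482.7 km; running total=4482.7 km
Leg 1 bearing: y=sinΔλ·cosφ2=0.22756885, x=cosφ1·sinφ2-sinφ1·cosφ2·cosΔλ=0.60563418; θ=atan2(y, x)=20.5939° ≈ 20.6°
Leg 2: φ1=0.9595768, φ2=-1.0360571, Δφ=-1.9956339, Δλ=-3.8506012 rad; a=sin²(Δφ/2)+cosφ1·cosφ2·sin²(Δλ/2)=0.9632990674; c=2·atan2(√a, √(1-a))=2.756059672; dist=6371·c=17558.856 ≈ 17558.9 km; running total=22041.6 km
Leg 2 bearing: y=sinΔλ·cosφ2=0.33180204, x=cosφ1·sinφ2-sinφ1·cosφ2·cosΔλ=-0.17698390; θ=atan2(y, x)=118.0756° ≈ 118.1°
Leg 3: φ1=-1.0360571, φ2=0.1572751, Δφ=1.1933322, Δλ=-1.6730307 rad; a=sin²(Δφ/2)+cosφ1·cosφ2·sin²(Δλ/2)=0.5930651523; c=2·atan2(√a, √(1-a))=1.758018472; dist=6371·c=11200.336 ≈ 11200.3 km; running total=33241.9 km
Leg 3 bearing: y=sinΔλ·cosφ2=-0.98250080, x=cosφ1·sinφ2-sinφ1·cosφ2·cosΔλ=-0.00690572; θ=atan2(y, x)=-90.4027° <0 so +360° → 269.5973° ≈ 269.6°
Leg 4: φ1=0.1572751, φ2=-1.1023884, Δφ=-1.2596635, Δλ=0.4076705 rad; a=sin²(Δφ/2)+cosφ1·cosφ2·sin²(Δλ/2)=0.3652025560; c=2·atan2(√a, √(1-a))=1.297824009; dist=6371·c=8268.437 ≈ 8268.4 km; running total=41510.3 km
Leg 4 bearing: y=sinΔλ·cosφ2=0.17899368, x=cosφ1·sinφ2-sinφ1·cosφ2·cosΔλ=-0.94619230; θ=atan2(y, x)=169.2878° ≈ 169.3°

Leg 1: dist=4482.7 km, bearing=20.6°
Leg 2: dist=17558.9 km, bearing=118.1°
Leg 3: dist=11200.3 km, bearing=269.6°
Leg 4: dist=8268.4 km, bearing=169.3°
Total: 41510.3 km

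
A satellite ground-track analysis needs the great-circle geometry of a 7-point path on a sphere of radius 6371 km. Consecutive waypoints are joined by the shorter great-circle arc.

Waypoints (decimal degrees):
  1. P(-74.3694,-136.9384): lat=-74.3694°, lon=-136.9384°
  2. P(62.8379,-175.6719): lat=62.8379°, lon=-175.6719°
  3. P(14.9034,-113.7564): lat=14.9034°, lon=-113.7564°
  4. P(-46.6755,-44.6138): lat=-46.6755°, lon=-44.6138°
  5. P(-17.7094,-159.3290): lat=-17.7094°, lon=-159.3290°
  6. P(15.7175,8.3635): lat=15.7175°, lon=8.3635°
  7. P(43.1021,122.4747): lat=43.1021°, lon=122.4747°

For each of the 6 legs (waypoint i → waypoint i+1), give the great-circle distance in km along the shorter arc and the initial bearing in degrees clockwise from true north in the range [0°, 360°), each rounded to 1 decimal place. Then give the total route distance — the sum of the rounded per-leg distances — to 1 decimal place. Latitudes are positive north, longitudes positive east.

Leg 1: dist=15516.2 km, bearing=333.9°
Leg 2: dist=7129.7 km, bearing=108.6°
Leg 3: dist=9695.4 km, bearing=140.1°
Leg 4: dist=10338.9 km, bearing=240.1°
Leg 5: dist=18686.1 km, bearing=97.8°
Leg 6: dist=10658.6 km, bearing=42.1°
Total: 72024.9 km

Leg 1: φ1=-1.2979909, φ2=1.0967283, Δφ=2.3947191, Δλ=-0.6760271 rad; a=sin²(Δφ/2)+cosφ1·cosφ2·sin²(Δλ/2)=0.8804341522; c=2·atan2(√a, √(1-a))=2.435446499; dist=6371·c=15516.230 ≈ 15516.2 km; running total=15516.2 km
Leg 1 bearing: y=sinΔλ·cosφ2=-0.28563747, x=cosφ1·sinφ2-sinφ1·cosφ2·cosΔλ=0.58265827; θ=atan2(y, x)=-26.1156° <0 so +360° → 333.8844° ≈ 333.9°
Leg 2: φ1=1.0967283, φ2=0.2601134, Δφ=-0.8366149, Δλ=1.0806293 rad; a=sin²(Δφ/2)+cosφ1·cosφ2·sin²(Δλ/2)=0.2817450981; c=2·atan2(√a, √(1-a))=1.119080612; dist=6371·c=7129.663 ≈ 7129.7 km; running total=22645.9 km
Leg 2 bearing: y=sinΔλ·cosφ2=0.85257594, x=cosφ1·sinφ2-sinφ1·cosφ2·cosΔλ=-0.28735596; θ=atan2(y, x)=108.6261° ≈ 108.6°
Leg 3: φ1=0.2601134, φ2=-0.8146412, Δφ=-1.0747546, Δλ=1.2067660 rad; a=sin²(Δφ/2)+cosφ1·cosφ2·sin²(Δλ/2)=0.4755132488; c=2·atan2(√a, √(1-a))=1.521803227; dist=6371·c=9695.408 ≈ 9695.4 km; running total=32341.3 km
Leg 3 bearing: y=sinΔλ·cosφ2=0.64116705, x=cosφ1·sinφ2-sinφ1·cosφ2·cosΔλ=-0.76583706; θ=atan2(y, x)=140.0636° ≈ 140.1°
Leg 4: φ1=-0.8146412, φ2=-0.3090873, Δφ=0.5055538, Δλ=-2.0021579 rad; a=sin²(Δφ/2)+cosφ1·cosφ2·sin²(Δλ/2)=0.5259950871; c=2·atan2(√a, √(1-a))=1.622809951; dist=6371·c=10338.922 ≈ 10338.9 km; running total=42680.2 km
Leg 4 bearing: y=sinΔλ·cosφ2=-0.86534979, x=cosφ1·sinφ2-sinφ1·cosφ2·cosΔλ=-0.49846441; θ=atan2(y, x)=-119.9431° <0 so +360° → 240.0569° ≈ 240.1°
Leg 5: φ1=-0.3090873, φ2=0.2743221, Δφ=0.5834095, Δλ=2.9267863 rad; a=sin²(Δφ/2)+cosφ1·cosφ2·sin²(Δλ/2)=0.9891605677; c=2·atan2(√a, √(1-a))=2.932989444; dist=6371·c=18686.076 ≈ 18686.1 km; running total=61366.3 km
Leg 5 bearing: y=sinΔλ·cosφ2=0.20518809, x=cosφ1·sinφ2-sinφ1·cosφ2·cosΔλ=-0.02802863; θ=atan2(y, x)=97.7784° ≈ 97.8°
Leg 6: φ1=0.2743221, φ2=0.7522736, Δφ=0.4779514, Δλ=1.9916162 rad; a=sin²(Δφ/2)+cosφ1·cosφ2·sin²(Δλ/2)=0.5510063537; c=2·atan2(√a, √(1-a))=1.672986802; dist=6371·c=10658.599 ≈ 10658.6 km; running total=72024.9 km
Leg 6 bearing: y=sinΔλ·cosφ2=0.66643593, x=cosφ1·sinφ2-sinφ1·cosφ2·cosΔλ=0.73855031; θ=atan2(y, x)=42.0617° ≈ 42.1°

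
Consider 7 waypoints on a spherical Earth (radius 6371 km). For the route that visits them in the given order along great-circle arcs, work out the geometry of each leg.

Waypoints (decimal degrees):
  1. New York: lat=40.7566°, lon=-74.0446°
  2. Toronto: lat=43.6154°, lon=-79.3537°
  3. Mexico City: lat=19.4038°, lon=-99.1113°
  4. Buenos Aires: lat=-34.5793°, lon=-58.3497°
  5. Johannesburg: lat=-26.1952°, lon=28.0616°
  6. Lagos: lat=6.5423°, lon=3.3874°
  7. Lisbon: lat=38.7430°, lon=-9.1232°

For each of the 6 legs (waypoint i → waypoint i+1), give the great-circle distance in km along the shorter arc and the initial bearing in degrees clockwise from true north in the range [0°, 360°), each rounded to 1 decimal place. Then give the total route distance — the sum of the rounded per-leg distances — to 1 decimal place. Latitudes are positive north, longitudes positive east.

Leg 1: φ1=0.7113369, φ2=0.7612323, Δφ=0.0498955, Δλ=-0.0926613 rad; a=sin²(Δφ/2)+cosφ1·cosφ2·sin²(Δλ/2)=0.0017986009; c=2·atan2(√a, √(1-a))=0.084845276; dist=6371·c=540.549 ≈ 540.5 km; running total=540.5 km
Leg 1 bearing: y=sinΔλ·cosφ2=-0.06698955, x=cosφ1·sinφ2-sinφ1·cosφ2·cosΔλ=0.05190244; θ=atan2(y, x)=-52.2320° <0 so +360° → 307.7680° ≈ 307.8°
Leg 2: φ1=0.7612323, φ2=0.3386602, Δφ=-0.4225721, Δλ=-0.3448352 rad; a=sin²(Δφ/2)+cosφ1·cosφ2·sin²(Δλ/2)=0.0640811597; c=2·atan2(√a, √(1-a))=0.511854504; dist=6371·c=3261.025 ≈ 3261.0 km; running total=3801.5 km
Leg 2 bearing: y=sinΔλ·cosφ2=-0.31884101, x=cosφ1·sinφ2-sinφ1·cosφ2·cosΔλ=-0.37180569; θ=atan2(y, x)=-139.3853° <0 so +360° → 220.6147° ≈ 220.6°
Leg 3: φ1=0.3386602, φ2=-0.6035226, Δφ=-0.9421828, Δλ=0.7114241 rad; a=sin²(Δφ/2)+cosφ1·cosφ2·sin²(Δλ/2)=0.3001740235; c=2·atan2(√a, √(1-a))=1.159659200; dist=6371·c=7388.189 ≈ 7388.2 km; running total=11189.7 km
Leg 3 bearing: y=sinΔλ·cosφ2=0.53757044, x=cosφ1·sinφ2-sinφ1·cosφ2·cosΔλ=-0.74249332; θ=atan2(y, x)=144.0952° ≈ 144.1°
Leg 4: φ1=-0.6035226, φ2=-0.4571925, Δφ=0.1463301, Δλ=1.5081617 rad; a=sin²(Δφ/2)+cosφ1·cosφ2·sin²(Δλ/2)=0.3516123234; c=2·atan2(√a, √(1-a))=1.269482233; dist=6371·c=8087.871 ≈ 8087.9 km; running total=19277.6 km
Leg 4 bearing: y=sinΔλ·cosφ2=0.89553584, x=cosφ1·sinφ2-sinφ1·cosφ2·cosΔλ=-0.33157193; θ=atan2(y, x)=110.3171° ≈ 110.3°
Leg 5: φ1=-0.4571925, φ2=0.1141847, Δφ=0.5713772, Δλ=-0.4306460 rad; a=sin²(Δφ/2)+cosφ1·cosφ2·sin²(Δλ/2)=0.1201179562; c=2·atan2(√a, √(1-a))=0.707846120; dist=6371·c=4509.688 ≈ 4509.7 km; running total=23787.3 km
Leg 5 bearing: y=sinΔλ·cosφ2=-0.41473945, x=cosφ1·sinφ2-sinφ1·cosφ2·cosΔλ=0.50074916; θ=atan2(y, x)=-39.6328° <0 so +360° → 320.3672° ≈ 320.4°
Leg 6: φ1=0.1141847, φ2=0.6761929, Δφ=0.5620082, Δλ=-0.2183512 rad; a=sin²(Δφ/2)+cosφ1·cosφ2·sin²(Δλ/2)=0.0861060896; c=2·atan2(√a, √(1-a))=0.595643178; dist=6371·c=3794.843 ≈ 3794.8 km; running total=27582.1 km
Leg 6 bearing: y=sinΔλ·cosφ2=-0.16895532, x=cosφ1·sinφ2-sinφ1·cosφ2·cosΔλ=0.53499666; θ=atan2(y, x)=-17.5264° <0 so +360° → 342.4736° ≈ 342.5°

Leg 1: dist=540.5 km, bearing=307.8°
Leg 2: dist=3261.0 km, bearing=220.6°
Leg 3: dist=7388.2 km, bearing=144.1°
Leg 4: dist=8087.9 km, bearing=110.3°
Leg 5: dist=4509.7 km, bearing=320.4°
Leg 6: dist=3794.8 km, bearing=342.5°
Total: 27582.1 km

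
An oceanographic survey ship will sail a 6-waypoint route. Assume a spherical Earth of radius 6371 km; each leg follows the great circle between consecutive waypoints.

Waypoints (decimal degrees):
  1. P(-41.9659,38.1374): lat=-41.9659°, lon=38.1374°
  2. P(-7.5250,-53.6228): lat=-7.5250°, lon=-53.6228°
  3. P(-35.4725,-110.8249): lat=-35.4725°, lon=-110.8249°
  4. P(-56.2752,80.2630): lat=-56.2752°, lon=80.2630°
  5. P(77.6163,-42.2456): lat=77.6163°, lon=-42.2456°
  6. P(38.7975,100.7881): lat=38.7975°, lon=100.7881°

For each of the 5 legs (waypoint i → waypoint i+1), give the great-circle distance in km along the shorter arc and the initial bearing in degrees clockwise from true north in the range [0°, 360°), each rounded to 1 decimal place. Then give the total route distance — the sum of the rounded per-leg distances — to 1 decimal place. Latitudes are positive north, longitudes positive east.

Leg 1: φ1=-0.7324431, φ2=-0.1313360, Δφ=0.6011071, Δλ=-1.6015176 rad; a=sin²(Δφ/2)+cosφ1·cosφ2·sin²(Δλ/2)=0.4675358588; c=2·atan2(√a, √(1-a))=1.505822338; dist=6371·c=9593.594 ≈ 9593.6 km; running total=9593.6 km
Leg 1 bearing: y=sinΔλ·cosφ2=-0.99092002, x=cosφ1·sinφ2-sinφ1·cosφ2·cosΔλ=-0.11773631; θ=atan2(y, x)=-96.7758° <0 so +360° → 263.2242° ≈ 263.2°
Leg 2: φ1=-0.1313360, φ2=-0.6191119, Δφ=-0.4877759, Δλ=-0.9983650 rad; a=sin²(Δφ/2)+cosφ1·cosφ2·sin²(Δλ/2)=0.2433316490; c=2·atan2(√a, √(1-a))=1.031727956; dist=6371·c=6573.139 ≈ 6573.1 km; running total=16166.7 km
Leg 2 bearing: y=sinΔλ·cosφ2=-0.68456869, x=cosφ1·sinφ2-sinφ1·cosφ2·cosΔλ=-0.51754337; θ=atan2(y, x)=-127.0898° <0 so +360° → 232.9102° ≈ 232.9°
Leg 3: φ1=-0.6191119, φ2=-0.9821875, Δφ=-0.3630756, Δλ=3.3351130 rad; a=sin²(Δφ/2)+cosφ1·cosφ2·sin²(Δλ/2)=0.4805306818; c=2·atan2(√a, √(1-a))=1.531847844; dist=6371·c=9759.403 ≈ 9759.4 km; running total=25926.1 km
Leg 3 bearing: y=sinΔλ·cosφ2=-0.10677400, x=cosφ1·sinφ2-sinφ1·cosφ2·cosΔλ=-0.99352056; θ=atan2(y, x)=-173.8659° <0 so +360° → 186.1341° ≈ 186.1°
Leg 4: φ1=-0.9821875, φ2=1.3546600, Δφ=2.3368475, Δλ=-2.1381784 rad; a=sin²(Δφ/2)+cosφ1·cosφ2·sin²(Δλ/2)=0.9381763982; c=2·atan2(√a, √(1-a))=2.639033563; dist=6371·c=16813.283 ≈ 16813.3 km; running total=42739.4 km
Leg 4 bearing: y=sinΔλ·cosφ2=-0.18085430, x=cosφ1·sinφ2-sinφ1·cosφ2·cosΔλ=0.44642749; θ=atan2(y, x)=-22.0536° <0 so +360° → 337.9464° ≈ 337.9°
Leg 5: φ1=1.3546600, φ2=0.6771441, Δφ=-0.6775159, Δλ=2.4964090 rad; a=sin²(Δφ/2)+cosφ1·cosφ2·sin²(Δλ/2)=0.2607760167; c=2·atan2(√a, √(1-a))=1.071909926; dist=6371·c=6829.138 ≈ 6829.1 km; running total=49568.5 km
Leg 5 bearing: y=sinΔλ·cosφ2=0.46866757, x=cosφ1·sinφ2-sinφ1·cosφ2·cosΔλ=0.74258888; θ=atan2(y, x)=32.2571° ≈ 32.3°

Leg 1: dist=9593.6 km, bearing=263.2°
Leg 2: dist=6573.1 km, bearing=232.9°
Leg 3: dist=9759.4 km, bearing=186.1°
Leg 4: dist=16813.3 km, bearing=337.9°
Leg 5: dist=6829.1 km, bearing=32.3°
Total: 49568.5 km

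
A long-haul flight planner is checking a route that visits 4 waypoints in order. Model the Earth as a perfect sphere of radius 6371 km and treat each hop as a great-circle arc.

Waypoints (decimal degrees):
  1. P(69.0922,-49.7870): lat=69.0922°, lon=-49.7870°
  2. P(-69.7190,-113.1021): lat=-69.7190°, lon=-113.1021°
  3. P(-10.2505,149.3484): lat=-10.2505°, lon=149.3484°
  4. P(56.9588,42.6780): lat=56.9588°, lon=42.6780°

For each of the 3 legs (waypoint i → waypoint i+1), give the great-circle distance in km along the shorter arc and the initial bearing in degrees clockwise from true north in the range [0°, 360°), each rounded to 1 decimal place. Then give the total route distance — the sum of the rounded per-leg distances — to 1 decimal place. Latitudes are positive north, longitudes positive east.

Leg 1: dist=16140.4 km, bearing=212.8°
Leg 2: dist=9227.7 km, bearing=259.4°
Leg 3: dist=11969.4 km, bearing=326.8°
Total: 37337.5 km

Leg 1: φ1=1.2058864, φ2=-1.2168261, Δφ=-2.4227125, Δλ=-1.1050570 rad; a=sin²(Δφ/2)+cosφ1·cosφ2·sin²(Δλ/2)=0.9103455288; c=2·atan2(√a, √(1-a))=2.533415767; dist=6371·c=16140.392 ≈ 16140.4 km; running total=16140.4 km
Leg 1 bearing: y=sinΔλ·cosφ2=-0.30970555, x=cosφ1·sinφ2-sinφ1·cosφ2·cosΔλ=-0.48015483; θ=atan2(y, x)=-147.1775° <0 so +360° → 212.8225° ≈ 212.8°
Leg 2: φ1=-1.2168261, φ2=-0.1789050, Δφ=1.0379211, Δλ=4.5806253 rad; a=sin²(Δφ/2)+cosφ1·cosφ2·sin²(Δλ/2)=0.4389469048; c=2·atan2(√a, √(1-a))=1.448384650; dist=6371·c=9227.659 ≈ 9227.7 km; running total=25368.1 km
Leg 2 bearing: y=sinΔλ·cosφ2=-0.97550922, x=cosφ1·sinφ2-sinφ1·cosφ2·cosΔλ=-0.18295309; θ=atan2(y, x)=-100.6222° <0 so +360° → 259.3778° ≈ 259.4°
Leg 3: φ1=-0.1789050, φ2=0.9941186, Δφ=1.1730236, Δλ=-1.8617497 rad; a=sin²(Δφ/2)+cosφ1·cosφ2·sin²(Δλ/2)=0.6515441103; c=2·atan2(√a, √(1-a))=1.878727971; dist=6371·c=11969.376 ≈ 11969.4 km; running total=37337.5 km
Leg 3 bearing: y=sinΔλ·cosφ2=-0.52232589, x=cosφ1·sinφ2-sinφ1·cosφ2·cosΔλ=0.79706536; θ=atan2(y, x)=-33.2373° <0 so +360° → 326.7627° ≈ 326.8°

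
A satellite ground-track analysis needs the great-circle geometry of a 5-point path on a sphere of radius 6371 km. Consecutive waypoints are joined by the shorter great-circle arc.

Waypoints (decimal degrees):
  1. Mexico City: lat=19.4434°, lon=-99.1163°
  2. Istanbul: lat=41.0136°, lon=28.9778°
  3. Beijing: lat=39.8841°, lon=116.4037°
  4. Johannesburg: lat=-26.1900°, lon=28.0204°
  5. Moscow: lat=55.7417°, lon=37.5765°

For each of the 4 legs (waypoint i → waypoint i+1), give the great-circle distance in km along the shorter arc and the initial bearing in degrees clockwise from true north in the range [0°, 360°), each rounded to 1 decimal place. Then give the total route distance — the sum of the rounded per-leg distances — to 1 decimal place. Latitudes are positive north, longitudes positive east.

Leg 1: dist=11424.2 km, bearing=37.5°
Leg 2: dist=7056.5 km, bearing=59.0°
Leg 3: dist=11706.9 km, bearing=248.4°
Leg 4: dist=9155.5 km, bearing=5.4°
Total: 39343.1 km

Leg 1: φ1=0.3393513, φ2=0.7158224, Δφ=0.3764710, Δλ=2.2356638 rad; a=sin²(Δφ/2)+cosφ1·cosφ2·sin²(Δλ/2)=0.6102657358; c=2·atan2(√a, √(1-a))=1.793155651; dist=6371·c=11424.195 ≈ 11424.2 km; running total=11424.2 km
Leg 1 bearing: y=sinΔλ·cosφ2=0.59383278, x=cosφ1·sinφ2-sinφ1·cosφ2·cosΔλ=0.77377549; θ=atan2(y, x)=37.5044° ≈ 37.5°
Leg 2: φ1=0.7158224, φ2=0.6961089, Δφ=-0.0197135, Δλ=1.5258698 rad; a=sin²(Δφ/2)+cosφ1·cosφ2·sin²(Δλ/2)=0.2765961113; c=2·atan2(√a, √(1-a))=1.107602385; dist=6371·c=7056.535 ≈ 7056.5 km; running total=18480.7 km
Leg 2 bearing: y=sinΔλ·cosφ2=0.76656886, x=cosφ1·sinφ2-sinφ1·cosφ2·cosΔλ=0.46123204; θ=atan2(y, x)=58.9654° ≈ 59.0°
Leg 3: φ1=0.6961089, φ2=-0.4571017, Δφ=-1.1532106, Δλ=-1.5425796 rad; a=sin²(Δφ/2)+cosφ1·cosφ2·sin²(Δλ/2)=0.6317914413; c=2·atan2(√a, √(1-a))=1.837530885; dist=6371·c=11706.909 ≈ 11706.9 km; running total=30187.6 km
Leg 3 bearing: y=sinΔλ·cosφ2=-0.89697821, x=cosφ1·sinφ2-sinφ1·cosφ2·cosΔλ=-0.35490019; θ=atan2(y, x)=-111.5868° <0 so +360° → 248.4132° ≈ 248.4°
Leg 4: φ1=-0.4571017, φ2=0.9728762, Δφ=1.4299779, Δλ=0.1667854 rad; a=sin²(Δφ/2)+cosφ1·cosφ2·sin²(Δλ/2)=0.4333279969; c=2·atan2(√a, √(1-a))=1.437053968; dist=6371·c=9155.471 ≈ 9155.5 km; running total=39343.1 km
Leg 4 bearing: y=sinΔλ·cosφ2=0.09345294, x=cosφ1·sinφ2-sinφ1·cosφ2·cosΔλ=0.98665390; θ=atan2(y, x)=5.4107° ≈ 5.4°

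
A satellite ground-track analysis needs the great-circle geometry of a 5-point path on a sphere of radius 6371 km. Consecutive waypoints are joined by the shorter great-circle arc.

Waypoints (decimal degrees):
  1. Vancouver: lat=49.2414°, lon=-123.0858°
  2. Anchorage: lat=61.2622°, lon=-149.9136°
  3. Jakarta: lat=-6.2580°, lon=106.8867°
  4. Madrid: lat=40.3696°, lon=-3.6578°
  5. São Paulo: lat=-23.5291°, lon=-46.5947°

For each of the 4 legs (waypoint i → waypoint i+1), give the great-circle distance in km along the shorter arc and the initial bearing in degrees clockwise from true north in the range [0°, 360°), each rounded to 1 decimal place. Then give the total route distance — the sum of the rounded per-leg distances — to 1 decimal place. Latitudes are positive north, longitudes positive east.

Leg 1: φ1=0.8594246, φ2=1.0692271, Δφ=0.2098025, Δλ=-0.4682334 rad; a=sin²(Δφ/2)+cosφ1·cosφ2·sin²(Δλ/2)=0.0278571352; c=2·atan2(√a, √(1-a))=0.335378723; dist=6371·c=2136.698 ≈ 2136.7 km; running total=2136.7 km
Leg 1 bearing: y=sinΔλ·cosφ2=-0.21699106, x=cosφ1·sinφ2-sinφ1·cosφ2·cosΔλ=0.24746584; θ=atan2(y, x)=-41.2460° <0 so +360° → 318.7540° ≈ 318.8°
Leg 2: φ1=1.0692271, φ2=-0.1092227, Δφ=-1.1784498, Δλ=4.4820108 rad; a=sin²(Δφ/2)+cosφ1·cosφ2·sin²(Δλ/2)=0.6023571258; c=2·atan2(√a, √(1-a))=1.776968094; dist=6371·c=11321.064 ≈ 11321.1 km; running total=13457.8 km
Leg 2 bearing: y=sinΔλ·cosφ2=-0.96777866, x=cosφ1·sinφ2-sinφ1·cosφ2·cosΔλ=0.14661699; θ=atan2(y, x)=-81.3853° <0 so +360° → 278.6147° ≈ 278.6°
Leg 3: φ1=-0.1092227, φ2=0.7045824, Δφ=0.8138051, Δλ=-1.9293655 rad; a=sin²(Δφ/2)+cosφ1·cosφ2·sin²(Δλ/2)=0.6681911836; c=2·atan2(√a, √(1-a))=1.913869082; dist=6371·c=12193.260 ≈ 12193.3 km; running total=25651.1 km
Leg 3 bearing: y=sinΔλ·cosφ2=-0.71342631, x=cosφ1·sinφ2-sinφ1·cosφ2·cosΔλ=0.61471115; θ=atan2(y, x)=-49.2508° <0 so +360° → 310.7492° ≈ 310.7°
Leg 4: φ1=0.7045824, φ2=-0.4106603, Δφ=-1.1152427, Δλ=-0.7493903 rad; a=sin²(Δφ/2)+cosφ1·cosφ2·sin²(Δλ/2)=0.3735877745; c=2·atan2(√a, √(1-a))=1.315197888; dist=6371·c=8379.126 ≈ 8379.1 km; running total=34030.2 km
Leg 4 bearing: y=sinΔλ·cosφ2=-0.62455641, x=cosφ1·sinφ2-sinφ1·cosφ2·cosΔλ=-0.73892428; θ=atan2(y, x)=-139.7947° <0 so +360° → 220.2053° ≈ 220.2°

Leg 1: dist=2136.7 km, bearing=318.8°
Leg 2: dist=11321.1 km, bearing=278.6°
Leg 3: dist=12193.3 km, bearing=310.7°
Leg 4: dist=8379.1 km, bearing=220.2°
Total: 34030.2 km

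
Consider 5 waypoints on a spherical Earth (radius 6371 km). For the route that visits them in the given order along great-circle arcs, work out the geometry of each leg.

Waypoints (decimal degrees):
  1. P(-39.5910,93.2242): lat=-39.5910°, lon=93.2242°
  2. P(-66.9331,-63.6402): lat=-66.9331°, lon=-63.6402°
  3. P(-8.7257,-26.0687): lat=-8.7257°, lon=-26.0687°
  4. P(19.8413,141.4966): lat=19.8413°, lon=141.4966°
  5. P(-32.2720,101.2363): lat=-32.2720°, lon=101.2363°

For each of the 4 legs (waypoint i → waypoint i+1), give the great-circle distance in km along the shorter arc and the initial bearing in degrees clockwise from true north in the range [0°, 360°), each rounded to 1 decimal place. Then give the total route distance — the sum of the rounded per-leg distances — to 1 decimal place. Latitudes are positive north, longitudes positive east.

Leg 1: dist=8008.2 km, bearing=189.3°
Leg 2: dist=7058.6 km, bearing=42.3°
Leg 3: dist=18194.1 km, bearing=45.9°
Leg 4: dist=7206.0 km, bearing=217.1°
Total: 40466.9 km

Leg 1: φ1=-0.6909933, φ2=-1.1682030, Δφ=-0.4772097, Δλ=-2.7378003 rad; a=sin²(Δφ/2)+cosφ1·cosφ2·sin²(Δλ/2)=0.3456496856; c=2·atan2(√a, √(1-a))=1.256969690; dist=6371·c=8008.154 ≈ 8008.2 km; running total=8008.2 km
Leg 1 bearing: y=sinΔλ·cosφ2=-0.15394380, x=cosφ1·sinφ2-sinφ1·cosφ2·cosΔλ=-0.93861879; θ=atan2(y, x)=-170.6858° <0 so +360° → 189.3142° ≈ 189.3°
Leg 2: φ1=-1.1682030, φ2=-0.1522922, Δφ=1.0159108, Δλ=0.6557464 rad; a=sin²(Δφ/2)+cosφ1·cosφ2·sin²(Δλ/2)=0.2767383259; c=2·atan2(√a, √(1-a))=1.107920289; dist=6371·c=7058.560 ≈ 7058.6 km; running total=15066.8 km
Leg 2 bearing: y=sinΔλ·cosφ2=0.60269369, x=cosφ1·sinφ2-sinφ1·cosφ2·cosΔλ=0.66134500; θ=atan2(y, x)=42.3434° ≈ 42.3°
Leg 3: φ1=-0.1522922, φ2=0.3462960, Δφ=0.4985882, Δλ=2.9245662 rad; a=sin²(Δφ/2)+cosφ1·cosφ2·sin²(Δλ/2)=0.9797150972; c=2·atan2(√a, √(1-a))=2.855770573; dist=6371·c=18194.114 ≈ 18194.1 km; running total=33260.9 km
Leg 3 bearing: y=sinΔλ·cosφ2=0.20254421, x=cosφ1·sinφ2-sinφ1·cosφ2·cosΔλ=0.19613655; θ=atan2(y, x)=45.9208° ≈ 45.9°
Leg 4: φ1=0.3462960, φ2=-0.5632527, Δφ=-0.9095487, Δλ=-0.7026748 rad; a=sin²(Δφ/2)+cosφ1·cosφ2·sin²(Δλ/2)=0.2871492939; c=2·atan2(√a, √(1-a))=1.131059425; dist=6371·c=7205.980 ≈ 7206.0 km; running total=40466.9 km
Leg 4 bearing: y=sinΔλ·cosφ2=-0.54642860, x=cosφ1·sinφ2-sinφ1·cosφ2·cosΔλ=-0.72124482; θ=atan2(y, x)=-142.8517° <0 so +360° → 217.1483° ≈ 217.1°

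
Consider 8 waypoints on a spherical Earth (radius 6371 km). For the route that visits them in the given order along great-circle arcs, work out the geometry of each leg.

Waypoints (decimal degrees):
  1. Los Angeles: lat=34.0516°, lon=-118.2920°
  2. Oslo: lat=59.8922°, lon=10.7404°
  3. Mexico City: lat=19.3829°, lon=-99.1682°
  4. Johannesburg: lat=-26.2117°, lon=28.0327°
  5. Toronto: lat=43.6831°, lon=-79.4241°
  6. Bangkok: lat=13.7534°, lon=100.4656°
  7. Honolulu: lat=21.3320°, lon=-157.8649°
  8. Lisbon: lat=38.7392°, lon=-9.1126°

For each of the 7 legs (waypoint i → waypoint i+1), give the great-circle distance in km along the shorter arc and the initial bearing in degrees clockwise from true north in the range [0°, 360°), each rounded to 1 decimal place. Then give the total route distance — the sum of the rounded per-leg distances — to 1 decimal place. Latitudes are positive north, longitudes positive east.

Leg 1: dist=8577.0 km, bearing=23.6°
Leg 2: dist=9202.9 km, bearing=296.6°
Leg 3: dist=14585.3 km, bearing=108.3°
Leg 4: dist=13341.1 km, bearing=307.2°
Leg 5: dist=13628.4 km, bearing=0.1°
Leg 6: dist=10623.4 km, bearing=66.4°
Leg 7: dist=12584.4 km, bearing=26.1°
Total: 82542.5 km

Leg 1: φ1=0.5943125, φ2=1.0453161, Δφ=0.4510036, Δλ=2.2520402 rad; a=sin²(Δφ/2)+cosφ1·cosφ2·sin²(Δλ/2)=0.3886721210; c=2·atan2(√a, √(1-a))=1.346258558; dist=6371·c=8577.013 ≈ 8577.0 km; running total=8577.0 km
Leg 1 bearing: y=sinΔλ·cosφ2=0.38965999, x=cosφ1·sinφ2-sinφ1·cosφ2·cosΔλ=0.89363835; θ=atan2(y, x)=23.5590° ≈ 23.6°
Leg 2: φ1=1.0453161, φ2=0.3382954, Δφ=-0.7070207, Δλ=-1.9182669 rad; a=sin²(Δφ/2)+cosφ1·cosφ2·sin²(Δλ/2)=0.4370149691; c=2·atan2(√a, √(1-a))=1.444490705; dist=6371·c=9202.850 ≈ 9202.9 km; running total=17779.9 km
Leg 2 bearing: y=sinΔλ·cosφ2=-0.88694604, x=cosφ1·sinφ2-sinφ1·cosφ2·cosΔλ=0.44436277; θ=atan2(y, x)=-63.3890° <0 so +360° → 296.6110° ≈ 296.6°
Leg 3: φ1=0.3382954, φ2=-0.4574805, Δφ=-0.7957759, Δλ=2.2200745 rad; a=sin²(Δφ/2)+cosφ1·cosφ2·sin²(Δλ/2)=0.8291407310; c=2·atan2(√a, √(1-a))=2.289329856; dist=6371·c=14585.321 ≈ 14585.3 km; running total=32365.2 km
Leg 3 bearing: y=sinΔλ·cosφ2=0.71461279, x=cosφ1·sinφ2-sinφ1·cosφ2·cosΔλ=-0.23663068; θ=atan2(y, x)=108.3213° ≈ 108.3°
Leg 4: φ1=-0.4574805, φ2=0.7624139, Δφ=1.2198944, Δλ=-1.8754750 rad; a=sin²(Δφ/2)+cosφ1·cosφ2·sin²(Δλ/2)=0.7498470541; c=2·atan2(√a, √(1-a))=2.094041925; dist=6371·c=13341.141 ≈ 13341.1 km; running total=45706.3 km
Leg 4 bearing: y=sinΔλ·cosφ2=-0.68986411, x=cosφ1·sinφ2-sinφ1·cosφ2·cosΔλ=0.52382565; θ=atan2(y, x)=-52.7900° <0 so +360° → 307.2100° ≈ 307.2°
Leg 5: φ1=0.7624139, φ2=0.2400421, Δφ=-0.5223718, Δλ=3.1396676 rad; a=sin²(Δφ/2)+cosφ1·cosφ2·sin²(Δλ/2)=0.7691163469; c=2·atan2(√a, √(1-a))=2.139135073; dist=6371·c=13628.430 ≈ 13628.4 km; running total=59334.7 km
Leg 5 bearing: y=sinΔλ·cosφ2=0.00186990, x=cosφ1·sinφ2-sinφ1·cosφ2·cosΔλ=0.84279420; θ=atan2(y, x)=0.1271° ≈ 0.1°
Leg 6: φ1=0.2400421, φ2=0.3723136, Δφ=0.1322715, Δλ=-4.5087178 rad; a=sin²(Δφ/2)+cosφ1·cosφ2·sin²(Δλ/2)=0.5482610070; c=2·atan2(√a, √(1-a))=1.667468847; dist=6371·c=10623.444 ≈ 10623.4 km; running total=69958.1 km
Leg 6 bearing: y=sinΔλ·cosφ2=0.91223492, x=cosφ1·sinφ2-sinφ1·cosφ2·cosΔλ=0.39813434; θ=atan2(y, x)=66.4217° ≈ 66.4°
Leg 7: φ1=0.3723136, φ2=0.6761266, Δφ=0.3038130, Δλ=2.5962174 rad; a=sin²(Δφ/2)+cosφ1·cosφ2·sin²(Δλ/2)=0.6967614390; c=2·atan2(√a, √(1-a))=1.975256860; dist=6371·c=12584.361 ≈ 12584.4 km; running total=82542.5 km
Leg 7 bearing: y=sinΔλ·cosφ2=0.40461765, x=cosφ1·sinφ2-sinφ1·cosφ2·cosΔλ=0.82548429; θ=atan2(y, x)=26.1121° ≈ 26.1°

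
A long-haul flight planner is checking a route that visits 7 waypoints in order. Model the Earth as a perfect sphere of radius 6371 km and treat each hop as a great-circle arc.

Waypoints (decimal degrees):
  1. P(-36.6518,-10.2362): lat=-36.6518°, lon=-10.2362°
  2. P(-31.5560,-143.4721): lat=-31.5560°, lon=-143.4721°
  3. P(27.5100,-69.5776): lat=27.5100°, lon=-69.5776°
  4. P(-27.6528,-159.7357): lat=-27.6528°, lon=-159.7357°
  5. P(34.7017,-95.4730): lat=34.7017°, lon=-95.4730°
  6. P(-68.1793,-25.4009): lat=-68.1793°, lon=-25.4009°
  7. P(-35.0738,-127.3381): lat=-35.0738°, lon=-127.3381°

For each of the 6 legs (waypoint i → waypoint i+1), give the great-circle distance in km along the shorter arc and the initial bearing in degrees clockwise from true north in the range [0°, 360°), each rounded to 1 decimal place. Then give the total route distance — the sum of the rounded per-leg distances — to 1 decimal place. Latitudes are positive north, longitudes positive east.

Leg 1: dist=11004.8 km, bearing=218.9°
Leg 2: dist=10211.9 km, bearing=58.5°
Leg 3: dist=11398.2 km, bearing=245.1°
Leg 4: dist=9676.1 km, bearing=47.9°
Leg 5: dist=12799.7 km, bearing=157.3°
Leg 6: dist=6886.4 km, bearing=245.2°
Total: 61977.1 km

Leg 1: φ1=-0.6396946, φ2=-0.5507561, Δφ=0.0889385, Δλ=-2.3254051 rad; a=sin²(Δφ/2)+cosφ1·cosφ2·sin²(Δλ/2)=0.5779479793; c=2·atan2(√a, √(1-a))=1.727330764; dist=6371·c=11004.824 ≈ 11004.8 km; running total=11004.8 km
Leg 1 bearing: y=sinΔλ·cosφ2=-0.62080975, x=cosφ1·sinφ2-sinφ1·cosφ2·cosΔλ=-0.76830444; θ=atan2(y, x)=-141.0609° <0 so +360° → 218.9391° ≈ 218.9°
Leg 2: φ1=-0.5507561, φ2=0.4801401, Δφ=1.0308962, Δλ=1.2897023 rad; a=sin²(Δφ/2)+cosφ1·cosφ2·sin²(Δλ/2)=0.5160351920; c=2·atan2(√a, √(1-a))=1.602872211; dist=6371·c=10211.899 ≈ 10211.9 km; running total=21216.7 km
Leg 2 bearing: y=sinΔλ·cosφ2=0.85212046, x=cosφ1·sinφ2-sinφ1·cosφ2·cosΔλ=0.52236214; θ=atan2(y, x)=58.4911° ≈ 58.5°
Leg 3: φ1=0.4801401, φ2=-0.4826324, Δφ=-0.9627725, Δλ=-1.5735557 rad; a=sin²(Δφ/2)+cosφ1·cosφ2·sin²(Δλ/2)=0.6082714838; c=2·atan2(√a, √(1-a))=1.789068347; dist=6371·c=11398.154 ≈ 11398.2 km; running total=32614.9 km
Leg 3 bearing: y=sinΔλ·cosφ2=-0.88577289, x=cosφ1·sinφ2-sinφ1·cosφ2·cosΔλ=-0.41050644; θ=atan2(y, x)=-114.8651° <0 so +360° → 245.1349° ≈ 245.1°
Leg 4: φ1=-0.4826324, φ2=0.6056589, Δφ=1.0882913, Δλ=1.1215957 rad; a=sin²(Δφ/2)+cosφ1·cosφ2·sin²(Δλ/2)=0.4739972131; c=2·atan2(√a, √(1-a))=1.518767282; dist=6371·c=9676.066 ≈ 9676.1 km; running total=42291.0 km
Leg 4 bearing: y=sinΔλ·cosφ2=0.74056763, x=cosφ1·sinφ2-sinφ1·cosφ2·cosΔλ=0.66996642; θ=atan2(y, x)=47.8654° ≈ 47.9°
Leg 5: φ1=0.6056589, φ2=-1.1899533, Δφ=-1.7956122, Δλ=1.2229889 rad; a=sin²(Δφ/2)+cosφ1·cosφ2·sin²(Δλ/2)=0.7121793061; c=2·atan2(√a, √(1-a))=2.009049766; dist=6371·c=12799.656 ≈ 12799.7 km; running total=55090.7 km
Leg 5 bearing: y=sinΔλ·cosφ2=0.34944651, x=cosφ1·sinφ2-sinφ1·cosφ2·cosΔλ=-0.83534837; θ=atan2(y, x)=157.2993° ≈ 157.3°
Leg 6: φ1=-1.1899533, φ2=-0.6121533, Δφ=0.5778000, Δλ=-1.7791398 rad; a=sin²(Δφ/2)+cosφ1·cosφ2·sin²(Δλ/2)=0.2647311283; c=2·atan2(√a, √(1-a))=1.080896224; dist=6371·c=6886.390 ≈ 6886.4 km; running total=61977.1 km
Leg 6 bearing: y=sinΔλ·cosφ2=-0.80071431, x=cosφ1·sinφ2-sinφ1·cosφ2·cosΔλ=-0.37074361; θ=atan2(y, x)=-114.8449° <0 so +360° → 245.1551° ≈ 245.2°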